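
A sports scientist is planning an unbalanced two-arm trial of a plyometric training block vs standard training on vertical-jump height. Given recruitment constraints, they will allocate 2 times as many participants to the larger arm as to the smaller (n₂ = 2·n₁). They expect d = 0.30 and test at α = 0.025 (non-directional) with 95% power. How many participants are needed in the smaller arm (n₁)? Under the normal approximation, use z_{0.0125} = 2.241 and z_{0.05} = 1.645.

n₁ = 252

With allocation ratio k = n₂/n₁ = 2, Var(x̄₁−x̄₂) = σ²(1/n₁ + 1/(k·n₁)) = σ²·(k+1)/(k·n₁).
So n₁ = (1 + 1/k)·((z_{α/2} + z_β)/d)² = 1.500 × (3.886/0.30)².
n₁ = 1.500 × 167.79 = 251.7.
Round up: n₁ = 252, giving n₂ = 2 × 252 = 504.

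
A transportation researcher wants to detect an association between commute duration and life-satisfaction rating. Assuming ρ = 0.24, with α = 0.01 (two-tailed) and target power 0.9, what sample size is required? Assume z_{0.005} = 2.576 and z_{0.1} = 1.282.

n = 252

Fisher's z: C = ½·ln((1+r)/(1−r)) = ½·ln(1.6316) = 0.2448.
n = ((z_{α/2} + z_β)/C)² + 3.
(2.576 + 1.282) / 0.2448 = 3.858 / 0.2448 = 15.760.
n = 15.760² + 3 = 248.37 + 3 = 251.4.
Round up.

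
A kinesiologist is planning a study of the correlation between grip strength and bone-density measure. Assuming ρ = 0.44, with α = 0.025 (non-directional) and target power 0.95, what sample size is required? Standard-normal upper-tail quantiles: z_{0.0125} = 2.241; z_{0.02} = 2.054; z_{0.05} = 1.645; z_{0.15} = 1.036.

n = 71

Fisher's z: C = ½·ln((1+r)/(1−r)) = ½·ln(2.5714) = 0.4722.
n = ((z_{α/2} + z_β)/C)² + 3.
(2.241 + 1.645) / 0.4722 = 3.886 / 0.4722 = 8.230.
n = 8.230² + 3 = 67.73 + 3 = 70.7.
Round up.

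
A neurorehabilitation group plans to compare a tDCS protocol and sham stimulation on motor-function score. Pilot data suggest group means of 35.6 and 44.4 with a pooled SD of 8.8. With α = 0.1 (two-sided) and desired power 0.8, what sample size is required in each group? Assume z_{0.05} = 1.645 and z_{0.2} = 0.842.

Cohen's d = |M₁ − M₂| / SD_pooled = |35.6 − 44.4| / 8.8 = 8.8 / 8.8 = 1.000.
For two independent groups with equal n: n = 2·((z_{α/2} + z_β) / d)².
z_{α/2} + z_β = 1.645 + 0.842 = 2.487.
n = 2 × (2.487 / 1.000)² = 2 × 2.487² = 2 × 6.19 = 12.4.
Round up to the next whole participant.

n = 13 per group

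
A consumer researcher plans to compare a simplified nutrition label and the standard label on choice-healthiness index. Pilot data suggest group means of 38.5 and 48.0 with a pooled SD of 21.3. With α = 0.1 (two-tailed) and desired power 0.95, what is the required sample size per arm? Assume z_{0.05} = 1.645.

n = 109 per group

Cohen's d = |M₁ − M₂| / SD_pooled = |38.5 − 48.0| / 21.3 = 9.5 / 21.3 = 0.446.
For two independent groups with equal n: n = 2·((z_{α/2} + z_β) / d)².
z_{α/2} + z_β = 1.645 + 1.645 = 3.290.
n = 2 × (3.290 / 0.446)² = 2 × 7.377² = 2 × 54.42 = 108.8.
Round up to the next whole participant.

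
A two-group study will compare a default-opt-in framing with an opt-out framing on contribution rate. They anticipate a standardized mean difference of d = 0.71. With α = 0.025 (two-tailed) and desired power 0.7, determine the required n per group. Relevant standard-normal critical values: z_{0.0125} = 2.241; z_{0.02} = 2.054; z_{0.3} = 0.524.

n = 31 per group

For two independent groups with equal n: n = 2·((z_{α/2} + z_β) / d)².
z_{α/2} + z_β = 2.241 + 0.524 = 2.765.
n = 2 × (2.765 / 0.71)² = 2 × 3.894² = 2 × 15.17 = 30.3.
Round up to the next whole participant.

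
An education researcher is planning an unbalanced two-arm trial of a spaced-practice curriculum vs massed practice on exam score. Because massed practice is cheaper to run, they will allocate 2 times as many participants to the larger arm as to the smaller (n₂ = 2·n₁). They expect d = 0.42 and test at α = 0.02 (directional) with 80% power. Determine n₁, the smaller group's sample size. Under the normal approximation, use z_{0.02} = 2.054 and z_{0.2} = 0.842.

n₁ = 72

With allocation ratio k = n₂/n₁ = 2, Var(x̄₁−x̄₂) = σ²(1/n₁ + 1/(k·n₁)) = σ²·(k+1)/(k·n₁).
So n₁ = (1 + 1/k)·((z_{α} + z_β)/d)² = 1.500 × (2.896/0.42)².
n₁ = 1.500 × 47.54 = 71.3.
Round up: n₁ = 72, giving n₂ = 2 × 72 = 144.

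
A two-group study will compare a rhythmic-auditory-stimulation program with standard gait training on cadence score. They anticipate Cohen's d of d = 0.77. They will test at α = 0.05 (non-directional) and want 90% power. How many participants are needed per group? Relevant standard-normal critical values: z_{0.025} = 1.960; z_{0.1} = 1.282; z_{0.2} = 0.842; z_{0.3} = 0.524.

n = 36 per group

For two independent groups with equal n: n = 2·((z_{α/2} + z_β) / d)².
z_{α/2} + z_β = 1.960 + 1.282 = 3.242.
n = 2 × (3.242 / 0.77)² = 2 × 4.210² = 2 × 17.73 = 35.5.
Round up to the next whole participant.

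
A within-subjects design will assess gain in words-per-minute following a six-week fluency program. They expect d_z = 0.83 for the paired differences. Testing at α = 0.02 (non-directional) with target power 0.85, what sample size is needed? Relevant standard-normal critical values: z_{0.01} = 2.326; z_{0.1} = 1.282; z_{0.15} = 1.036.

n = 17 pairs

For a paired (one-sample on differences) test: n = ((z_{α/2} + z_β) / d)².
z_{α/2} + z_β = 2.326 + 1.036 = 3.362.
n = (3.362 / 0.83)² = 4.051² = 16.41.
Round up.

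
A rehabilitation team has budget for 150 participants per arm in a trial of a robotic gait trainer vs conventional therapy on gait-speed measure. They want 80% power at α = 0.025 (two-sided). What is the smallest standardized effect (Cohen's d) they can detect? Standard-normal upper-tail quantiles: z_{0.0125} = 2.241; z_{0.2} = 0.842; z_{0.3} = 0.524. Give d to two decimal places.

d_min ≈ 0.36

For two independent groups of n = 150 each: d_min = (z_{α/2} + z_β)·√(2/n).
z-sum = 2.241 + 0.842 = 3.083.
d_min = 3.083 × √(2/150) = 3.083 × 0.1155 = 0.356.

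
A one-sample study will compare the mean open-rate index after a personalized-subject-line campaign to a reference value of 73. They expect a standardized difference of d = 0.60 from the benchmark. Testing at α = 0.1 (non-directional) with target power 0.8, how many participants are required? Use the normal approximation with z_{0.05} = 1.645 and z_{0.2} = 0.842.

n = 18

For a one-sample test: n = ((z_{α/2} + z_β) / d)².
z_{α/2} + z_β = 1.645 + 0.842 = 2.487.
n = (2.487 / 0.60)² = 4.145² = 17.18.
Round up.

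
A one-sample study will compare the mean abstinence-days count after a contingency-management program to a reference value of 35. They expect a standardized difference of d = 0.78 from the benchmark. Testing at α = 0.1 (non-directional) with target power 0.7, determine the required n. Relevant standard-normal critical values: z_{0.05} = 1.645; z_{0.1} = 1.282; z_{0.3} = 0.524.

For a one-sample test: n = ((z_{α/2} + z_β) / d)².
z_{α/2} + z_β = 1.645 + 0.524 = 2.169.
n = (2.169 / 0.78)² = 2.781² = 7.73.
Round up.

n = 8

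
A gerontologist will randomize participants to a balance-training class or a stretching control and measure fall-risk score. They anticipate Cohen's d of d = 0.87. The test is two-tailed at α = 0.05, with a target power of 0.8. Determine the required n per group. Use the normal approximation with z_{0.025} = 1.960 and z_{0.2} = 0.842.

For two independent groups with equal n: n = 2·((z_{α/2} + z_β) / d)².
z_{α/2} + z_β = 1.960 + 0.842 = 2.802.
n = 2 × (2.802 / 0.87)² = 2 × 3.221² = 2 × 10.37 = 20.7.
Round up to the next whole participant.

n = 21 per group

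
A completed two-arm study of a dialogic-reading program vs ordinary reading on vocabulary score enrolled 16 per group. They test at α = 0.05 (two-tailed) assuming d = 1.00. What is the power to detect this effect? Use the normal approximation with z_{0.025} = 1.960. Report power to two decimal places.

For two equal groups, power = Φ(d·√(n/2) − z_{α/2}).
d·√(n/2) = 1.00 × √(16/2) = 1.00 × 2.828 = 2.828.
z_β = 2.828 − 1.960 = 0.868.
Power = Φ(0.868) = 0.807.

power ≈ 0.81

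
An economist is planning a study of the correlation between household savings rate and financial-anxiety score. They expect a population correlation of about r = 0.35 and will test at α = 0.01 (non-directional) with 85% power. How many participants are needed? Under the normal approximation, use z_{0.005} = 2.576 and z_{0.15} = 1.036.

Fisher's z: C = ½·ln((1+r)/(1−r)) = ½·ln(2.0769) = 0.3654.
n = ((z_{α/2} + z_β)/C)² + 3.
(2.576 + 1.036) / 0.3654 = 3.612 / 0.3654 = 9.885.
n = 9.885² + 3 = 97.71 + 3 = 100.7.
Round up.

n = 101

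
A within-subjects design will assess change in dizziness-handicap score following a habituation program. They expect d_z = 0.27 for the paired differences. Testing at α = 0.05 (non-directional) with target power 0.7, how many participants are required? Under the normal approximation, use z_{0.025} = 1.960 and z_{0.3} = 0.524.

n = 85 pairs

For a paired (one-sample on differences) test: n = ((z_{α/2} + z_β) / d)².
z_{α/2} + z_β = 1.960 + 0.524 = 2.484.
n = (2.484 / 0.27)² = 9.200² = 84.64.
Round up.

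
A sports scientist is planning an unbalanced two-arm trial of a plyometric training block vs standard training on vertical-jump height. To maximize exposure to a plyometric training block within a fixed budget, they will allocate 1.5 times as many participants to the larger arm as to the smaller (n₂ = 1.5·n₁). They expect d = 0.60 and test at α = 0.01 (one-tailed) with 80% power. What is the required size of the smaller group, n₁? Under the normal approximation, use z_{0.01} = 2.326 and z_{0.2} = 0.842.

With allocation ratio k = n₂/n₁ = 1.5, Var(x̄₁−x̄₂) = σ²(1/n₁ + 1/(k·n₁)) = σ²·(k+1)/(k·n₁).
So n₁ = (1 + 1/k)·((z_{α} + z_β)/d)² = 1.667 × (3.168/0.60)².
n₁ = 1.667 × 27.88 = 46.5.
Round up: n₁ = 47, giving n₂ = ⌈1.5 × 47⌉ = ⌈70.5⌉ = 71.

n₁ = 47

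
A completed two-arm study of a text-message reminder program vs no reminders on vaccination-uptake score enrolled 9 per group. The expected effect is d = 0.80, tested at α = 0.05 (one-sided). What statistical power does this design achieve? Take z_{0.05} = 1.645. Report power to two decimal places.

power ≈ 0.52

For two equal groups, power = Φ(d·√(n/2) − z_{α}).
d·√(n/2) = 0.80 × √(9/2) = 0.80 × 2.121 = 1.697.
z_β = 1.697 − 1.645 = 0.052.
Power = Φ(0.052) = 0.521.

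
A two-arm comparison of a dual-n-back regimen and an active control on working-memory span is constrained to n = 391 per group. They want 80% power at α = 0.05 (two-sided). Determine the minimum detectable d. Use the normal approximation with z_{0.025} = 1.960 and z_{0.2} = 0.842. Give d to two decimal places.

d_min ≈ 0.20

For two independent groups of n = 391 each: d_min = (z_{α/2} + z_β)·√(2/n).
z-sum = 1.960 + 0.842 = 2.802.
d_min = 2.802 × √(2/391) = 2.802 × 0.0715 = 0.200.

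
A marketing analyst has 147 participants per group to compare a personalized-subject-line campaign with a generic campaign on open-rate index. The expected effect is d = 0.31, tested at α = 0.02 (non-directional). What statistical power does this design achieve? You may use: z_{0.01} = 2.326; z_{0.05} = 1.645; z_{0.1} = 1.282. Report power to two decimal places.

power ≈ 0.63

For two equal groups, power = Φ(d·√(n/2) − z_{α/2}).
d·√(n/2) = 0.31 × √(147/2) = 0.31 × 8.573 = 2.658.
z_β = 2.658 − 2.326 = 0.332.
Power = Φ(0.332) = 0.630.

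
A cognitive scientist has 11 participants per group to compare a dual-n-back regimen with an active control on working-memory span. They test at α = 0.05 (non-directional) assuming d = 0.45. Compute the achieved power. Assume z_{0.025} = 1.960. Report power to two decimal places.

For two equal groups, power = Φ(d·√(n/2) − z_{α/2}).
d·√(n/2) = 0.45 × √(11/2) = 0.45 × 2.345 = 1.055.
z_β = 1.055 − 1.960 = -0.905.
Power = Φ(-0.905) = 0.183.

power ≈ 0.18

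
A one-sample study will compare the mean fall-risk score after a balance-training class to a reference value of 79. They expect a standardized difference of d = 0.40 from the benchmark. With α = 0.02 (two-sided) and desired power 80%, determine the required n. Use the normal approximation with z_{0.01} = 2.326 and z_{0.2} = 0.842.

n = 63

For a one-sample test: n = ((z_{α/2} + z_β) / d)².
z_{α/2} + z_β = 2.326 + 0.842 = 3.168.
n = (3.168 / 0.40)² = 7.920² = 62.73.
Round up.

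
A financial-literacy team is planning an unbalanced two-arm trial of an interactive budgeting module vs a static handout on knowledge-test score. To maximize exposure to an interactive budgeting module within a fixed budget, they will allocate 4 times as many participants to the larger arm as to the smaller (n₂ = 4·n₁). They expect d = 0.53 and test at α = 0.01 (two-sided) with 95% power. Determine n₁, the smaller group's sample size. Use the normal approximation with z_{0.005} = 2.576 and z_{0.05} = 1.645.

n₁ = 80

With allocation ratio k = n₂/n₁ = 4, Var(x̄₁−x̄₂) = σ²(1/n₁ + 1/(k·n₁)) = σ²·(k+1)/(k·n₁).
So n₁ = (1 + 1/k)·((z_{α/2} + z_β)/d)² = 1.250 × (4.221/0.53)².
n₁ = 1.250 × 63.43 = 79.3.
Round up: n₁ = 80, giving n₂ = 4 × 80 = 320.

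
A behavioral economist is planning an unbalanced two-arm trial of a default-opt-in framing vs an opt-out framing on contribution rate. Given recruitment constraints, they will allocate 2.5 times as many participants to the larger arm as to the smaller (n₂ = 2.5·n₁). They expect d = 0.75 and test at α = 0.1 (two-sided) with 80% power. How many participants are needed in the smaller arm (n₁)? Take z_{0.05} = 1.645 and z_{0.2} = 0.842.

With allocation ratio k = n₂/n₁ = 2.5, Var(x̄₁−x̄₂) = σ²(1/n₁ + 1/(k·n₁)) = σ²·(k+1)/(k·n₁).
So n₁ = (1 + 1/k)·((z_{α/2} + z_β)/d)² = 1.400 × (2.487/0.75)².
n₁ = 1.400 × 11.00 = 15.4.
Round up: n₁ = 16, giving n₂ = 2.5 × 16 = 40.

n₁ = 16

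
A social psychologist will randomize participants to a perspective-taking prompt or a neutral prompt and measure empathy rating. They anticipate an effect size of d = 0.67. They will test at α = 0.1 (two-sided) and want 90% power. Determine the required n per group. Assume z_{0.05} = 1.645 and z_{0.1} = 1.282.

For two independent groups with equal n: n = 2·((z_{α/2} + z_β) / d)².
z_{α/2} + z_β = 1.645 + 1.282 = 2.927.
n = 2 × (2.927 / 0.67)² = 2 × 4.369² = 2 × 19.09 = 38.2.
Round up to the next whole participant.

n = 39 per group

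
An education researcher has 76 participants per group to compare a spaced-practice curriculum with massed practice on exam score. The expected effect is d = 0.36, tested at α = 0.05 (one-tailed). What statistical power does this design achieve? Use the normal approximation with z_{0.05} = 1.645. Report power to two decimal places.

For two equal groups, power = Φ(d·√(n/2) − z_{α}).
d·√(n/2) = 0.36 × √(76/2) = 0.36 × 6.164 = 2.219.
z_β = 2.219 − 1.645 = 0.574.
Power = Φ(0.574) = 0.717.

power ≈ 0.72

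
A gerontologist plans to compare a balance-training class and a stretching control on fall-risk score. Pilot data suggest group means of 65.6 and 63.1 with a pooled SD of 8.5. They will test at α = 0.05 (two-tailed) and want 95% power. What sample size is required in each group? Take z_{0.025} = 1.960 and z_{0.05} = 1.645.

Cohen's d = |M₁ − M₂| / SD_pooled = |65.6 − 63.1| / 8.5 = 2.5 / 8.5 = 0.294.
For two independent groups with equal n: n = 2·((z_{α/2} + z_β) / d)².
z_{α/2} + z_β = 1.960 + 1.645 = 3.605.
n = 2 × (3.605 / 0.294)² = 2 × 12.262² = 2 × 150.35 = 300.7.
Round up to the next whole participant.

n = 301 per group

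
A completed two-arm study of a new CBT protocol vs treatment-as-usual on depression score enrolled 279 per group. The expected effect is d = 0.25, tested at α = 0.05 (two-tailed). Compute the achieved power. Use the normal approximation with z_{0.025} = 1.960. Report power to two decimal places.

For two equal groups, power = Φ(d·√(n/2) − z_{α/2}).
d·√(n/2) = 0.25 × √(279/2) = 0.25 × 11.811 = 2.953.
z_β = 2.953 − 1.960 = 0.993.
Power = Φ(0.993) = 0.840.

power ≈ 0.84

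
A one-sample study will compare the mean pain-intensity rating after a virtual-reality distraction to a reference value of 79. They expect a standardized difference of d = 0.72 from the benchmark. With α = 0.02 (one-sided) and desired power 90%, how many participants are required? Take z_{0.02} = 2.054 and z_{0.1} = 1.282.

For a one-sample test: n = ((z_{α} + z_β) / d)².
z_{α} + z_β = 2.054 + 1.282 = 3.336.
n = (3.336 / 0.72)² = 4.633² = 21.47.
Round up.

n = 22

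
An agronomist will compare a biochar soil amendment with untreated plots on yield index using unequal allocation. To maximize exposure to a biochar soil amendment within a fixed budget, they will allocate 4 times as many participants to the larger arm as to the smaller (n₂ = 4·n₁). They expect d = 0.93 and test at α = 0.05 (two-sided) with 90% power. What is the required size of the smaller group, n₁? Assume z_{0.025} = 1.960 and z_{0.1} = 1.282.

n₁ = 16

With allocation ratio k = n₂/n₁ = 4, Var(x̄₁−x̄₂) = σ²(1/n₁ + 1/(k·n₁)) = σ²·(k+1)/(k·n₁).
So n₁ = (1 + 1/k)·((z_{α/2} + z_β)/d)² = 1.250 × (3.242/0.93)².
n₁ = 1.250 × 12.15 = 15.2.
Round up: n₁ = 16, giving n₂ = 4 × 16 = 64.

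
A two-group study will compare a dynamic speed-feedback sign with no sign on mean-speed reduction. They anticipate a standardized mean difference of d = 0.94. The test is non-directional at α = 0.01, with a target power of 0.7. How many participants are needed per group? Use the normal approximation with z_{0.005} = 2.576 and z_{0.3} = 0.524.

n = 22 per group

For two independent groups with equal n: n = 2·((z_{α/2} + z_β) / d)².
z_{α/2} + z_β = 2.576 + 0.524 = 3.100.
n = 2 × (3.100 / 0.94)² = 2 × 3.298² = 2 × 10.88 = 21.8.
Round up to the next whole participant.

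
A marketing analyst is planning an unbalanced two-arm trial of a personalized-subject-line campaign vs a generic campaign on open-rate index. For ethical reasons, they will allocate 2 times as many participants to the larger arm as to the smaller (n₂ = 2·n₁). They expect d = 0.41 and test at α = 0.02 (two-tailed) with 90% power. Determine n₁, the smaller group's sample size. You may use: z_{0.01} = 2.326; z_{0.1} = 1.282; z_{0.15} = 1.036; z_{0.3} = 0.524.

With allocation ratio k = n₂/n₁ = 2, Var(x̄₁−x̄₂) = σ²(1/n₁ + 1/(k·n₁)) = σ²·(k+1)/(k·n₁).
So n₁ = (1 + 1/k)·((z_{α/2} + z_β)/d)² = 1.500 × (3.608/0.41)².
n₁ = 1.500 × 77.44 = 116.2.
Round up: n₁ = 117, giving n₂ = 2 × 117 = 234.

n₁ = 117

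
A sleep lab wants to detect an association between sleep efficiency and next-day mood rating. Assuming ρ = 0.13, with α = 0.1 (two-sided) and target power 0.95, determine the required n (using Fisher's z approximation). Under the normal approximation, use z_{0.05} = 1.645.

Fisher's z: C = ½·ln((1+r)/(1−r)) = ½·ln(1.2989) = 0.1307.
n = ((z_{α/2} + z_β)/C)² + 3.
(1.645 + 1.645) / 0.1307 = 3.290 / 0.1307 = 25.172.
n = 25.172² + 3 = 633.64 + 3 = 636.6.
Round up.

n = 637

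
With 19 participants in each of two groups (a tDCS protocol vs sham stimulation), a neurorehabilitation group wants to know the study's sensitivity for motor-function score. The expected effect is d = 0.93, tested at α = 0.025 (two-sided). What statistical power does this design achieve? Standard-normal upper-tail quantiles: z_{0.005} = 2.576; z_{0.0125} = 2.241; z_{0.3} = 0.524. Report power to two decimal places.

power ≈ 0.73

For two equal groups, power = Φ(d·√(n/2) − z_{α/2}).
d·√(n/2) = 0.93 × √(19/2) = 0.93 × 3.082 = 2.866.
z_β = 2.866 − 2.241 = 0.625.
Power = Φ(0.625) = 0.734.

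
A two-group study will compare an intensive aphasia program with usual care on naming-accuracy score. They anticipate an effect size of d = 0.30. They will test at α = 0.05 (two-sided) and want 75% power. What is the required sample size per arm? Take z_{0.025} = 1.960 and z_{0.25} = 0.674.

n = 155 per group

For two independent groups with equal n: n = 2·((z_{α/2} + z_β) / d)².
z_{α/2} + z_β = 1.960 + 0.674 = 2.634.
n = 2 × (2.634 / 0.30)² = 2 × 8.780² = 2 × 77.09 = 154.2.
Round up to the next whole participant.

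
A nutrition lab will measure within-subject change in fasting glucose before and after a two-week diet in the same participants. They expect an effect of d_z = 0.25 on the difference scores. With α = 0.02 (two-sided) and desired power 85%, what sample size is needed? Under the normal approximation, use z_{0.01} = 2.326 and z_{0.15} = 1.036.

n = 181 pairs

For a paired (one-sample on differences) test: n = ((z_{α/2} + z_β) / d)².
z_{α/2} + z_β = 2.326 + 1.036 = 3.362.
n = (3.362 / 0.25)² = 13.448² = 180.85.
Round up.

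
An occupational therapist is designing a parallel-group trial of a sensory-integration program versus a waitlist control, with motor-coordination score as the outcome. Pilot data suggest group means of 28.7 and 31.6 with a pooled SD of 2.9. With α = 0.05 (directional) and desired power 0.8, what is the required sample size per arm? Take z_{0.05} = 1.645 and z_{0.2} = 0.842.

n = 13 per group

Cohen's d = |M₁ − M₂| / SD_pooled = |28.7 − 31.6| / 2.9 = 2.9 / 2.9 = 1.000.
For two independent groups with equal n: n = 2·((z_{α} + z_β) / d)².
z_{α} + z_β = 1.645 + 0.842 = 2.487.
n = 2 × (2.487 / 1.000)² = 2 × 2.487² = 2 × 6.19 = 12.4.
Round up to the next whole participant.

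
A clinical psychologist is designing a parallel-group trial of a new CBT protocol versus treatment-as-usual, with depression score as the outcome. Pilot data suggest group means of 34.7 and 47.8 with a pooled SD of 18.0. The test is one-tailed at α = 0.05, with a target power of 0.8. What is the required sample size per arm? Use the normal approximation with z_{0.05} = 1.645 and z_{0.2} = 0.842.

n = 24 per group

Cohen's d = |M₁ − M₂| / SD_pooled = |34.7 − 47.8| / 18.0 = 13.1 / 18.0 = 0.728.
For two independent groups with equal n: n = 2·((z_{α} + z_β) / d)².
z_{α} + z_β = 1.645 + 0.842 = 2.487.
n = 2 × (2.487 / 0.728)² = 2 × 3.416² = 2 × 11.67 = 23.3.
Round up to the next whole participant.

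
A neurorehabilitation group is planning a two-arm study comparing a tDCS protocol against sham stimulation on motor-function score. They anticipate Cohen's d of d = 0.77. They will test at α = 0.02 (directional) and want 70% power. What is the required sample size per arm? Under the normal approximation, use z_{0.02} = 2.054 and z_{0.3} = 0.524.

n = 23 per group

For two independent groups with equal n: n = 2·((z_{α} + z_β) / d)².
z_{α} + z_β = 2.054 + 0.524 = 2.578.
n = 2 × (2.578 / 0.77)² = 2 × 3.348² = 2 × 11.21 = 22.4.
Round up to the next whole participant.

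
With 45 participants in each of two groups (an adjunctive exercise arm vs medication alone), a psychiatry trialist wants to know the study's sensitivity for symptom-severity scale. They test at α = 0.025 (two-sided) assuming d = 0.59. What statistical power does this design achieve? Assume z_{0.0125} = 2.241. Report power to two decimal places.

For two equal groups, power = Φ(d·√(n/2) − z_{α/2}).
d·√(n/2) = 0.59 × √(45/2) = 0.59 × 4.743 = 2.799.
z_β = 2.799 − 2.241 = 0.558.
Power = Φ(0.558) = 0.711.

power ≈ 0.71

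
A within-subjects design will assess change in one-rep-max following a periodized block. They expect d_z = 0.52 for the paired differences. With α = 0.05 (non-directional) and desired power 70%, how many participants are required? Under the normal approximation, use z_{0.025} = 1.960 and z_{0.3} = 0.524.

n = 23 pairs

For a paired (one-sample on differences) test: n = ((z_{α/2} + z_β) / d)².
z_{α/2} + z_β = 1.960 + 0.524 = 2.484.
n = (2.484 / 0.52)² = 4.777² = 22.82.
Round up.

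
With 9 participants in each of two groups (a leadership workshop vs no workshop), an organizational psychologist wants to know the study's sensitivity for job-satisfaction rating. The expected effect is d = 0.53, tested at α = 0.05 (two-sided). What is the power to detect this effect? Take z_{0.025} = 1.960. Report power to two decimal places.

power ≈ 0.20

For two equal groups, power = Φ(d·√(n/2) − z_{α/2}).
d·√(n/2) = 0.53 × √(9/2) = 0.53 × 2.121 = 1.124.
z_β = 1.124 − 1.960 = -0.836.
Power = Φ(-0.836) = 0.202.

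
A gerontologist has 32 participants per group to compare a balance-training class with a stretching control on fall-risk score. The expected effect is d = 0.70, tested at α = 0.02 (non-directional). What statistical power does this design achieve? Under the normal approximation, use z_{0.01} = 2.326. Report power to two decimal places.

For two equal groups, power = Φ(d·√(n/2) − z_{α/2}).
d·√(n/2) = 0.70 × √(32/2) = 0.70 × 4.000 = 2.800.
z_β = 2.800 − 2.326 = 0.474.
Power = Φ(0.474) = 0.682.

power ≈ 0.68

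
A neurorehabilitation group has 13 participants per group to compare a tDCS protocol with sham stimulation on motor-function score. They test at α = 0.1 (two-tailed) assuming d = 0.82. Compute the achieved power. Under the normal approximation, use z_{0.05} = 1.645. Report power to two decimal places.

power ≈ 0.67

For two equal groups, power = Φ(d·√(n/2) − z_{α/2}).
d·√(n/2) = 0.82 × √(13/2) = 0.82 × 2.550 = 2.091.
z_β = 2.091 − 1.645 = 0.446.
Power = Φ(0.446) = 0.672.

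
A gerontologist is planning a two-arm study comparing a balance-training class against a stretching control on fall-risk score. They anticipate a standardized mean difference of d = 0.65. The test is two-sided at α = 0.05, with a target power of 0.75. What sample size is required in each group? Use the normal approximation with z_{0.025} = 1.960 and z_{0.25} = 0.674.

n = 33 per group

For two independent groups with equal n: n = 2·((z_{α/2} + z_β) / d)².
z_{α/2} + z_β = 1.960 + 0.674 = 2.634.
n = 2 × (2.634 / 0.65)² = 2 × 4.052² = 2 × 16.42 = 32.8.
Round up to the next whole participant.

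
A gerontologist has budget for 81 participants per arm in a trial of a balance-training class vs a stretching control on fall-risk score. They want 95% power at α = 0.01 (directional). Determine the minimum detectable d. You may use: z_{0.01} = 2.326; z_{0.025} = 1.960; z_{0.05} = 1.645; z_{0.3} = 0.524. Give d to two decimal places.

For two independent groups of n = 81 each: d_min = (z_{α} + z_β)·√(2/n).
z-sum = 2.326 + 1.645 = 3.971.
d_min = 3.971 × √(2/81) = 3.971 × 0.1571 = 0.624.

d_min ≈ 0.62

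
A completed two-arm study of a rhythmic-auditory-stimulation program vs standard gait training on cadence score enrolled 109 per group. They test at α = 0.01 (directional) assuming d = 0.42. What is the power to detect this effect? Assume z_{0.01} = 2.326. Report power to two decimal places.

power ≈ 0.78

For two equal groups, power = Φ(d·√(n/2) − z_{α}).
d·√(n/2) = 0.42 × √(109/2) = 0.42 × 7.382 = 3.101.
z_β = 3.101 − 2.326 = 0.775.
Power = Φ(0.775) = 0.781.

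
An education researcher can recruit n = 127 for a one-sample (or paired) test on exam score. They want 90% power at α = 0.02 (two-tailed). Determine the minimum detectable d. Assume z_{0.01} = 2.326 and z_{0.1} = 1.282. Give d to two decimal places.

d_min ≈ 0.32

For a single sample (or paired design) of n = 127: d_min = (z_{α/2} + z_β)/√n.
z-sum = 2.326 + 1.282 = 3.608.
d_min = 3.608 / √127 = 3.608 / 11.269 = 0.320.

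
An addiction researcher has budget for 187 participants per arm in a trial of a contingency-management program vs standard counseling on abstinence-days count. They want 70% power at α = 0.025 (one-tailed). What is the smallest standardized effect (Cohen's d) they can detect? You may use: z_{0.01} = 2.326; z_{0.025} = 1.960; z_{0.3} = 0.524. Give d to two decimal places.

For two independent groups of n = 187 each: d_min = (z_{α} + z_β)·√(2/n).
z-sum = 1.960 + 0.524 = 2.484.
d_min = 2.484 × √(2/187) = 2.484 × 0.1034 = 0.257.

d_min ≈ 0.26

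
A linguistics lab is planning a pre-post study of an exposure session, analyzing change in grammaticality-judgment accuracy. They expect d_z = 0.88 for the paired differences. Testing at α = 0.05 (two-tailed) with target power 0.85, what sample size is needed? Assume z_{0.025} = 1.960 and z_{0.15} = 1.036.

n = 12 pairs

For a paired (one-sample on differences) test: n = ((z_{α/2} + z_β) / d)².
z_{α/2} + z_β = 1.960 + 1.036 = 2.996.
n = (2.996 / 0.88)² = 3.405² = 11.59.
Round up.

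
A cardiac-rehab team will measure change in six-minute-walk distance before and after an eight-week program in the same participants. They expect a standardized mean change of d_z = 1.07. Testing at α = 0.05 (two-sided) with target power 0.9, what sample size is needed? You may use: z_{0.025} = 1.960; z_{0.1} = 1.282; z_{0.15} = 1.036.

For a paired (one-sample on differences) test: n = ((z_{α/2} + z_β) / d)².
z_{α/2} + z_β = 1.960 + 1.282 = 3.242.
n = (3.242 / 1.07)² = 3.030² = 9.18.
Round up.

n = 10 pairs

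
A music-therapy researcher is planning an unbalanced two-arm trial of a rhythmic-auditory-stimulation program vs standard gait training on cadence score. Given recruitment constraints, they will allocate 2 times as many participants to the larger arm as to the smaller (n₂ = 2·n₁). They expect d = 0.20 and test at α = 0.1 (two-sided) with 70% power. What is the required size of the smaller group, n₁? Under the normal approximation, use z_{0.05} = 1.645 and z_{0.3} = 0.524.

n₁ = 177

With allocation ratio k = n₂/n₁ = 2, Var(x̄₁−x̄₂) = σ²(1/n₁ + 1/(k·n₁)) = σ²·(k+1)/(k·n₁).
So n₁ = (1 + 1/k)·((z_{α/2} + z_β)/d)² = 1.500 × (2.169/0.20)².
n₁ = 1.500 × 117.61 = 176.4.
Round up: n₁ = 177, giving n₂ = 2 × 177 = 354.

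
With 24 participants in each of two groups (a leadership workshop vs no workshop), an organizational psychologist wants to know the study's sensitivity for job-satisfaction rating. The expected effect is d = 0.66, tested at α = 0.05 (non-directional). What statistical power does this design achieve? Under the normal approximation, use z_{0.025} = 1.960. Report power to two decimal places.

power ≈ 0.63

For two equal groups, power = Φ(d·√(n/2) − z_{α/2}).
d·√(n/2) = 0.66 × √(24/2) = 0.66 × 3.464 = 2.286.
z_β = 2.286 − 1.960 = 0.326.
Power = Φ(0.326) = 0.628.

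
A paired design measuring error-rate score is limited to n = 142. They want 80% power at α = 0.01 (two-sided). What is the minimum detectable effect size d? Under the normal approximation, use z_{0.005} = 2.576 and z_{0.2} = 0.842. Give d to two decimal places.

For a single sample (or paired design) of n = 142: d_min = (z_{α/2} + z_β)/√n.
z-sum = 2.576 + 0.842 = 3.418.
d_min = 3.418 / √142 = 3.418 / 11.916 = 0.287.

d_min ≈ 0.29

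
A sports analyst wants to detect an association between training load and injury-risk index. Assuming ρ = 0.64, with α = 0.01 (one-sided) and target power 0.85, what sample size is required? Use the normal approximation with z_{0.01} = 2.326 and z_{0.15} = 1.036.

n = 23

Fisher's z: C = ½·ln((1+r)/(1−r)) = ½·ln(4.5556) = 0.7582.
n = ((z_{α} + z_β)/C)² + 3.
(2.326 + 1.036) / 0.7582 = 3.362 / 0.7582 = 4.434.
n = 4.434² + 3 = 19.66 + 3 = 22.7.
Round up.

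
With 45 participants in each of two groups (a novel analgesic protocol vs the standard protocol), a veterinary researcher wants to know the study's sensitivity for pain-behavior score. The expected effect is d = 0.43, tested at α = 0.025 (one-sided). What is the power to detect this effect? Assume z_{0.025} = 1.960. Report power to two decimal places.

power ≈ 0.53

For two equal groups, power = Φ(d·√(n/2) − z_{α}).
d·√(n/2) = 0.43 × √(45/2) = 0.43 × 4.743 = 2.040.
z_β = 2.040 − 1.960 = 0.080.
Power = Φ(0.080) = 0.532.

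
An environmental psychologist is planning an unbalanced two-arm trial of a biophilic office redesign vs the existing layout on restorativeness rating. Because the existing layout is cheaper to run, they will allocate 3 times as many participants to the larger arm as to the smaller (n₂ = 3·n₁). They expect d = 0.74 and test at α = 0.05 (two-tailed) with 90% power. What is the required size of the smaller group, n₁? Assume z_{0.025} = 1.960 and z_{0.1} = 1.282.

With allocation ratio k = n₂/n₁ = 3, Var(x̄₁−x̄₂) = σ²(1/n₁ + 1/(k·n₁)) = σ²·(k+1)/(k·n₁).
So n₁ = (1 + 1/k)·((z_{α/2} + z_β)/d)² = 1.333 × (3.242/0.74)².
n₁ = 1.333 × 19.19 = 25.6.
Round up: n₁ = 26, giving n₂ = 3 × 26 = 78.

n₁ = 26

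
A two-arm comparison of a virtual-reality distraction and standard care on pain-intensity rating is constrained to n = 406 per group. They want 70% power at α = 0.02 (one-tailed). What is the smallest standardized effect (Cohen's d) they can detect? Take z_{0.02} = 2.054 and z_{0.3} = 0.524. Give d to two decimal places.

d_min ≈ 0.18

For two independent groups of n = 406 each: d_min = (z_{α} + z_β)·√(2/n).
z-sum = 2.054 + 0.524 = 2.578.
d_min = 2.578 × √(2/406) = 2.578 × 0.0702 = 0.181.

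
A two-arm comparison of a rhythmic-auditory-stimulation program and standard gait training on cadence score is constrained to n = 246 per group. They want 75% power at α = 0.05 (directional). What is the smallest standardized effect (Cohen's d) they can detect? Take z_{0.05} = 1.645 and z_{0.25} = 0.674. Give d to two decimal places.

For two independent groups of n = 246 each: d_min = (z_{α} + z_β)·√(2/n).
z-sum = 1.645 + 0.674 = 2.319.
d_min = 2.319 × √(2/246) = 2.319 × 0.0902 = 0.209.

d_min ≈ 0.21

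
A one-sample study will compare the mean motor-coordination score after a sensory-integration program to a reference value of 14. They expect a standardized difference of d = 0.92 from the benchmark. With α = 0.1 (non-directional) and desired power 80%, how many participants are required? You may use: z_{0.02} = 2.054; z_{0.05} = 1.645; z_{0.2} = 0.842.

For a one-sample test: n = ((z_{α/2} + z_β) / d)².
z_{α/2} + z_β = 1.645 + 0.842 = 2.487.
n = (2.487 / 0.92)² = 2.703² = 7.31.
Round up.

n = 8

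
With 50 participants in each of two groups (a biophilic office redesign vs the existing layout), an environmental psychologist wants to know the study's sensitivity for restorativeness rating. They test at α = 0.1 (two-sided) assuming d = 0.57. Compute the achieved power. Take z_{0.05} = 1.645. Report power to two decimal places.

power ≈ 0.89

For two equal groups, power = Φ(d·√(n/2) − z_{α/2}).
d·√(n/2) = 0.57 × √(50/2) = 0.57 × 5.000 = 2.850.
z_β = 2.850 − 1.645 = 1.205.
Power = Φ(1.205) = 0.886.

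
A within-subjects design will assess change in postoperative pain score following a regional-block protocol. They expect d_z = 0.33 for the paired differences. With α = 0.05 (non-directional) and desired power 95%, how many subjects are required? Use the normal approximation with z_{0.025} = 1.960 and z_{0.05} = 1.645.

For a paired (one-sample on differences) test: n = ((z_{α/2} + z_β) / d)².
z_{α/2} + z_β = 1.960 + 1.645 = 3.605.
n = (3.605 / 0.33)² = 10.924² = 119.34.
Round up.

n = 120 pairs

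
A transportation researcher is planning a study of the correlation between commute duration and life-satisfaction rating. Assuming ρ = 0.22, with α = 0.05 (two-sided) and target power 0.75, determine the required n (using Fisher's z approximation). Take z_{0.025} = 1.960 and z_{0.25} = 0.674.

n = 142

Fisher's z: C = ½·ln((1+r)/(1−r)) = ½·ln(1.5641) = 0.2237.
n = ((z_{α/2} + z_β)/C)² + 3.
(1.960 + 0.674) / 0.2237 = 2.634 / 0.2237 = 11.775.
n = 11.775² + 3 = 138.64 + 3 = 141.6.
Round up.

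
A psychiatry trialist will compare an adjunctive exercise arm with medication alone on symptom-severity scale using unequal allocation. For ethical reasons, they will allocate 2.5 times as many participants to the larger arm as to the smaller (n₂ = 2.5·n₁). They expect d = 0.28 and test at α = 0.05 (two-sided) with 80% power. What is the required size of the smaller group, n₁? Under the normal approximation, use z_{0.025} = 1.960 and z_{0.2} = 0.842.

n₁ = 141

With allocation ratio k = n₂/n₁ = 2.5, Var(x̄₁−x̄₂) = σ²(1/n₁ + 1/(k·n₁)) = σ²·(k+1)/(k·n₁).
So n₁ = (1 + 1/k)·((z_{α/2} + z_β)/d)² = 1.400 × (2.802/0.28)².
n₁ = 1.400 × 100.14 = 140.2.
Round up: n₁ = 141, giving n₂ = ⌈2.5 × 141⌉ = ⌈352.5⌉ = 353.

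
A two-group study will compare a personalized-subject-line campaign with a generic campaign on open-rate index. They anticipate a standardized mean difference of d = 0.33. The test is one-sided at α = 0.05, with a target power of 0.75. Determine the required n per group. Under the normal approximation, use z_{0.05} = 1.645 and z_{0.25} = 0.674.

For two independent groups with equal n: n = 2·((z_{α} + z_β) / d)².
z_{α} + z_β = 1.645 + 0.674 = 2.319.
n = 2 × (2.319 / 0.33)² = 2 × 7.027² = 2 × 49.38 = 98.8.
Round up to the next whole participant.

n = 99 per group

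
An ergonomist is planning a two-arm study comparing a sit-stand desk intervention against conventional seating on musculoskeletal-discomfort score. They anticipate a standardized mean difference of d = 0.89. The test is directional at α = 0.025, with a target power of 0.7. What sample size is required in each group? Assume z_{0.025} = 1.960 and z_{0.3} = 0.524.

n = 16 per group

For two independent groups with equal n: n = 2·((z_{α} + z_β) / d)².
z_{α} + z_β = 1.960 + 0.524 = 2.484.
n = 2 × (2.484 / 0.89)² = 2 × 2.791² = 2 × 7.79 = 15.6.
Round up to the next whole participant.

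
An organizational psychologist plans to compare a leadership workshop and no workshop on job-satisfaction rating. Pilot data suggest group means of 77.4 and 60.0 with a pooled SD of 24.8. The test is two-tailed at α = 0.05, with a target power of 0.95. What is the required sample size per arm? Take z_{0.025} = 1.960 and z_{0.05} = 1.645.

Cohen's d = |M₁ − M₂| / SD_pooled = |77.4 − 60.0| / 24.8 = 17.4 / 24.8 = 0.702.
For two independent groups with equal n: n = 2·((z_{α/2} + z_β) / d)².
z_{α/2} + z_β = 1.960 + 1.645 = 3.605.
n = 2 × (3.605 / 0.702)² = 2 × 5.135² = 2 × 26.37 = 52.7.
Round up to the next whole participant.

n = 53 per group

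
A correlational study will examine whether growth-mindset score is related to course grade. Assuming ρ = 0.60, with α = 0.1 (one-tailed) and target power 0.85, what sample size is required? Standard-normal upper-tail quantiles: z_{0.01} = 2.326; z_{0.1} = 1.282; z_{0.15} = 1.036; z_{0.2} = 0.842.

Fisher's z: C = ½·ln((1+r)/(1−r)) = ½·ln(4.0000) = 0.6931.
n = ((z_{α} + z_β)/C)² + 3.
(1.282 + 1.036) / 0.6931 = 2.318 / 0.6931 = 3.344.
n = 3.344² + 3 = 11.18 + 3 = 14.2.
Round up.

n = 15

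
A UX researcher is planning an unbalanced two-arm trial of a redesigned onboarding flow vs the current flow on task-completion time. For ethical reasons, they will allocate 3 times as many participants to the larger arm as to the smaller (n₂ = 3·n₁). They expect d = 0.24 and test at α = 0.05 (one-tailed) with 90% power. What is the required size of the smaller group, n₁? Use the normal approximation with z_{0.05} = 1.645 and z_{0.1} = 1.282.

n₁ = 199

With allocation ratio k = n₂/n₁ = 3, Var(x̄₁−x̄₂) = σ²(1/n₁ + 1/(k·n₁)) = σ²·(k+1)/(k·n₁).
So n₁ = (1 + 1/k)·((z_{α} + z_β)/d)² = 1.333 × (2.927/0.24)².
n₁ = 1.333 × 148.74 = 198.3.
Round up: n₁ = 199, giving n₂ = 3 × 199 = 597.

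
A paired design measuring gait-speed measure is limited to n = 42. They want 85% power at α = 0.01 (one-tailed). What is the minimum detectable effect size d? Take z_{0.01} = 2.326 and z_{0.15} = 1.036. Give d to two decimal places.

d_min ≈ 0.52

For a single sample (or paired design) of n = 42: d_min = (z_{α} + z_β)/√n.
z-sum = 2.326 + 1.036 = 3.362.
d_min = 3.362 / √42 = 3.362 / 6.481 = 0.519.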